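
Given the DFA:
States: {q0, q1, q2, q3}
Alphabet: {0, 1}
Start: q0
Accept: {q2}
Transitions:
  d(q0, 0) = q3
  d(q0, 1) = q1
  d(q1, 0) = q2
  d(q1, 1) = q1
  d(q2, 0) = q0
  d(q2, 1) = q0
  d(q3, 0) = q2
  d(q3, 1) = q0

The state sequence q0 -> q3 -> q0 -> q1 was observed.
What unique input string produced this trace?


Trace back each transition to find the symbol:
  q0 --[0]--> q3
  q3 --[1]--> q0
  q0 --[1]--> q1

"011"


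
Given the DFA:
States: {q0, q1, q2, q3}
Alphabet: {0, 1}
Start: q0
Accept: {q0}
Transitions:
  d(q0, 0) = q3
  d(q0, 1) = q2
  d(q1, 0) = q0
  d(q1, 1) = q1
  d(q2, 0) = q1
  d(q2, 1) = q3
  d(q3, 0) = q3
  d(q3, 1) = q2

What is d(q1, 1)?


Looking up transition d(q1, 1)

q1


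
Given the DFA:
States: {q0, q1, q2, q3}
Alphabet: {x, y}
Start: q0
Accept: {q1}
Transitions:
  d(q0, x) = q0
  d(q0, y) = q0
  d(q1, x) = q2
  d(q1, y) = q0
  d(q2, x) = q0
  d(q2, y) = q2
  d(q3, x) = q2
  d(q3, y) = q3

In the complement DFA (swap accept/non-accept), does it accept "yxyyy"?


Trace: q0 -> q0 -> q0 -> q0 -> q0 -> q0
Final: q0
Original accept: {q1}
Complement: q0 is not in original accept

Yes, complement accepts (original rejects)


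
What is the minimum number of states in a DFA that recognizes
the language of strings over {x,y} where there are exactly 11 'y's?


States: count = 0, 1, ..., 11 (that's 12 states), plus a dead state for count > 11.
Total: 12 + 1 = 13. Accept = count-11 state.

13


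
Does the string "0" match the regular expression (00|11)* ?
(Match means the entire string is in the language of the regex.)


|string| = 1; first = '0'; last = '0'

No, "0" does not match (00|11)*


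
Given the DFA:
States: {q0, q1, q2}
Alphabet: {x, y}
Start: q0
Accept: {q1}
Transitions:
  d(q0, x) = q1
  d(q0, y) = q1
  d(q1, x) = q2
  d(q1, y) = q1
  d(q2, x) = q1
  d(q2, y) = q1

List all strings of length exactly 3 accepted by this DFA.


All strings of length 3: 8 total
Accepted: 6

"xxx", "xxy", "xyy", "yxx", "yxy", "yyy"


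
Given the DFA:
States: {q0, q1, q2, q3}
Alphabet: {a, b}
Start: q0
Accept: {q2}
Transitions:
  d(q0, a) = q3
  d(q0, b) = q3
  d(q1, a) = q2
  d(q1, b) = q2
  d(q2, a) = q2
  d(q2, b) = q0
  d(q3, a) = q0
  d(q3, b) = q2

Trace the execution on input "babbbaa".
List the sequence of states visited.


Input: babbbaa
d(q0, b) = q3
d(q3, a) = q0
d(q0, b) = q3
d(q3, b) = q2
d(q2, b) = q0
d(q0, a) = q3
d(q3, a) = q0


q0 -> q3 -> q0 -> q3 -> q2 -> q0 -> q3 -> q0


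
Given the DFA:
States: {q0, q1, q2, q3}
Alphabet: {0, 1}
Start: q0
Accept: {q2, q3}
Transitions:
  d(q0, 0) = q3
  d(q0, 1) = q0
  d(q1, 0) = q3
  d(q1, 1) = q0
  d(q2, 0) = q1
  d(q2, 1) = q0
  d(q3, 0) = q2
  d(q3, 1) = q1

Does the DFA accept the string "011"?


Trace: q0 -> q3 -> q1 -> q0
Final state: q0
Accept states: {q2, q3}

No, rejected (final state q0 is not an accept state)


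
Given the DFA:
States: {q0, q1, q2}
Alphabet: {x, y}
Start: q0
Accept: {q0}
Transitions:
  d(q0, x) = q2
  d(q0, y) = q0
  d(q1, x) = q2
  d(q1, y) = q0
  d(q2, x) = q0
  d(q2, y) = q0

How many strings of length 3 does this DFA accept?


Enumerating all length-3 strings:
  "xxx" -> q2 [reject]
  "xxy" -> q0 [accept]
  "xyx" -> q2 [reject]
  "xyy" -> q0 [accept]
  "yxx" -> q0 [accept]
  "yxy" -> q0 [accept]
  "yyx" -> q2 [reject]
  "yyy" -> q0 [accept]

5 out of 8


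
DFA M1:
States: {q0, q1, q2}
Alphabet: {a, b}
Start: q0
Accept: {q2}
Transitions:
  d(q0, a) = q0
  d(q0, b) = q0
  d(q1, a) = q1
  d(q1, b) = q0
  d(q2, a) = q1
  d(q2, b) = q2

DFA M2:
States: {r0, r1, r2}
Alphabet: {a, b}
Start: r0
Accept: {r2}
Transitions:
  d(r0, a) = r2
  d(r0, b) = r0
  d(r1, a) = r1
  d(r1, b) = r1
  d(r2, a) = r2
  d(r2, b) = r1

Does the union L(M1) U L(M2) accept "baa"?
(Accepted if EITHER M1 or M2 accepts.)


M1: final=q0 accepted=False
M2: final=r2 accepted=True

Yes, union accepts


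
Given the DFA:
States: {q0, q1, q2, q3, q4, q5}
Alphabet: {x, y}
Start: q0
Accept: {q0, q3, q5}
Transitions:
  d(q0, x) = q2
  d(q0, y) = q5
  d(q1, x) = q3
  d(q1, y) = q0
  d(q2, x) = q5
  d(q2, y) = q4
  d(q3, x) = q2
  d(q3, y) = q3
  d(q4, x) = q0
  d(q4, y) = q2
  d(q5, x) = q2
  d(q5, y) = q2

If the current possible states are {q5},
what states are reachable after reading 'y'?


Apply transition on 'y' from each current state:
  d(q5, y) = q2

{q2}


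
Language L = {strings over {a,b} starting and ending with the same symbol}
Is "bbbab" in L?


first = 'b', last = 'b'

Yes, "bbbab" is in L


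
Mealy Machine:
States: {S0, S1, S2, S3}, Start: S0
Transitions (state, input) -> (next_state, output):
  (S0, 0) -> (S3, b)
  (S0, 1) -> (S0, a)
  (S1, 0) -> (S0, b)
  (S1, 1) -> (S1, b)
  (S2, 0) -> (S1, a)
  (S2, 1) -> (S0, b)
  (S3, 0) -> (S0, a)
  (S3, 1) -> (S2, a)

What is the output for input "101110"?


Step-by-step:
  (S0, 1) -> (S0, a)
  (S0, 0) -> (S3, b)
  (S3, 1) -> (S2, a)
  (S2, 1) -> (S0, b)
  (S0, 1) -> (S0, a)
  (S0, 0) -> (S3, b)

"ababab"


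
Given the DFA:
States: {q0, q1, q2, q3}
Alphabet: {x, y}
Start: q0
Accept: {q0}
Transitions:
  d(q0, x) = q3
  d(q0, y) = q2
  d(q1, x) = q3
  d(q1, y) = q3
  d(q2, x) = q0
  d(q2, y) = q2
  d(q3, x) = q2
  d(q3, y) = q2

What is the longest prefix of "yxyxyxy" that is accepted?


Run the DFA, marking each prefix where the state is accepting:
  "" -> q0 [accept]
  "y" -> q2 [reject]
  "yx" -> q0 [accept]
  "yxy" -> q2 [reject]
  "yxyx" -> q0 [accept]
  "yxyxy" -> q2 [reject]
  "yxyxyx" -> q0 [accept]
  "yxyxyxy" -> q2 [reject]

"yxyxyx"


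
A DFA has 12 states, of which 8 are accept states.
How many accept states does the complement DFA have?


Complement swaps accept and non-accept states.
12 - 8 = 4

4


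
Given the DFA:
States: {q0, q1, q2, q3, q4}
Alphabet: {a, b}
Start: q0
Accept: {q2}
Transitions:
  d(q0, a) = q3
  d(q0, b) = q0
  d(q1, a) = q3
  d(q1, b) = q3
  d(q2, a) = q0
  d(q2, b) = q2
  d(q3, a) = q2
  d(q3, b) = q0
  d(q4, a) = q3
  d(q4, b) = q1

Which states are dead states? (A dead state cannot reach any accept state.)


Forward reachability from each state:
  q0 -> reaches accept state q2 (live)
  q1 -> reaches accept state q2 (live)
  q2 -> reaches accept state q2 (live)
  q3 -> reaches accept state q2 (live)
  q4 -> reaches accept state q2 (live)

None (all states can reach an accept state)


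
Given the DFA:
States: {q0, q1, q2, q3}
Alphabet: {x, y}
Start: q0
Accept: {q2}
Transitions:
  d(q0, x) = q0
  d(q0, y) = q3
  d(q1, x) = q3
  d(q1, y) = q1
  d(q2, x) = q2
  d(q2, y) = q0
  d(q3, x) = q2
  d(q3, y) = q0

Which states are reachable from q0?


BFS from q0:
  layer 0: {q0}
  layer 1: {q3}
  layer 2: {q2}

{q0, q2, q3}


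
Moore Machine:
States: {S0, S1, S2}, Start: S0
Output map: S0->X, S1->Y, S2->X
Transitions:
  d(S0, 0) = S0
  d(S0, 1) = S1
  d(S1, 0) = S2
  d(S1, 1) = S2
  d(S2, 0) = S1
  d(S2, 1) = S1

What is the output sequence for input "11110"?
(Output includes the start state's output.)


Start: S0 (output X)
  --1--> S1 (output Y)
  --1--> S2 (output X)
  --1--> S1 (output Y)
  --1--> S2 (output X)
  --0--> S1 (output Y)

"XYXYXY"


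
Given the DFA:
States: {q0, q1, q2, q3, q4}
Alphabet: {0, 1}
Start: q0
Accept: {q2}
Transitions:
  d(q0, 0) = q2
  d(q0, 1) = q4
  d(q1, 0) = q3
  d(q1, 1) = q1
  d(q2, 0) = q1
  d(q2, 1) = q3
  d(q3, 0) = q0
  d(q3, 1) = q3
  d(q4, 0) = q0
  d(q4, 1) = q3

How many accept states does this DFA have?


Accept states listed: {q2}
Counting: q2(1)

1


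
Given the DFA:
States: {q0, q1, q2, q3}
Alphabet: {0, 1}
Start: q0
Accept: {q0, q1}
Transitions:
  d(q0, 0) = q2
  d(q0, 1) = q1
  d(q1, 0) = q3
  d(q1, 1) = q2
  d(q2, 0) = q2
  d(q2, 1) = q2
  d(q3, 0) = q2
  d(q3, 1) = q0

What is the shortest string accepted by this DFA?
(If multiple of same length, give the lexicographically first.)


BFS by string length (lex-first path to each state shown):
  len 0: q0<-""
Found accept state at length 0.

"" (empty string)


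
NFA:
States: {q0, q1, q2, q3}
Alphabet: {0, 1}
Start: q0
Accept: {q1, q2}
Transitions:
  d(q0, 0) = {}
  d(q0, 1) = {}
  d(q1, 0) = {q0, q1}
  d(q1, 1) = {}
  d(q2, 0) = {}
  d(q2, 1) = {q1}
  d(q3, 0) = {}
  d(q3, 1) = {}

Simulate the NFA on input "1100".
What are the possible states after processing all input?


Start: {q0}
  --1--> {}
  --1--> {}
  --0--> {}
  --0--> {}

{} (empty set, no valid transitions)


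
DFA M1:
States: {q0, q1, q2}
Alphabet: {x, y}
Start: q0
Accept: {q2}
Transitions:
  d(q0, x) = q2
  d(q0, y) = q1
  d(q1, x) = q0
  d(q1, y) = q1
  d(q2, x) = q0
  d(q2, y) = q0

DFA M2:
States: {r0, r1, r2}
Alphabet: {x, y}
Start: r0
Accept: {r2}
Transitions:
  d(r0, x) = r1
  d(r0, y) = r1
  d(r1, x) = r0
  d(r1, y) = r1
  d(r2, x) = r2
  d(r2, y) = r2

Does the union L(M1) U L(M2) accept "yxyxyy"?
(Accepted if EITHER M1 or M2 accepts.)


M1: final=q1 accepted=False
M2: final=r1 accepted=False

No, union rejects (neither accepts)


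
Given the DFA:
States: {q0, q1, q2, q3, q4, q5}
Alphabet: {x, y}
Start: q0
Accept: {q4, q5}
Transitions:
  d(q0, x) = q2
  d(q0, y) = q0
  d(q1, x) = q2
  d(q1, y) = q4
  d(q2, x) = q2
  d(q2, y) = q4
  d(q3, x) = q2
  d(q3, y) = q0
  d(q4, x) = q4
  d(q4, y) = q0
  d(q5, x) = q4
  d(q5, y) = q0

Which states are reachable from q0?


BFS from q0:
  layer 0: {q0}
  layer 1: {q2}
  layer 2: {q4}

{q0, q2, q4}


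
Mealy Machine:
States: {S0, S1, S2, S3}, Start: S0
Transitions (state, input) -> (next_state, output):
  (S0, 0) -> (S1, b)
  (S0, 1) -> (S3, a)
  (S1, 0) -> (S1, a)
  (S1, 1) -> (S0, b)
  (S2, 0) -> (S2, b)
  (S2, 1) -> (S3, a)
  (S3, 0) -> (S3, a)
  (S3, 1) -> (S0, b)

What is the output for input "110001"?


Step-by-step:
  (S0, 1) -> (S3, a)
  (S3, 1) -> (S0, b)
  (S0, 0) -> (S1, b)
  (S1, 0) -> (S1, a)
  (S1, 0) -> (S1, a)
  (S1, 1) -> (S0, b)

"abbaab"


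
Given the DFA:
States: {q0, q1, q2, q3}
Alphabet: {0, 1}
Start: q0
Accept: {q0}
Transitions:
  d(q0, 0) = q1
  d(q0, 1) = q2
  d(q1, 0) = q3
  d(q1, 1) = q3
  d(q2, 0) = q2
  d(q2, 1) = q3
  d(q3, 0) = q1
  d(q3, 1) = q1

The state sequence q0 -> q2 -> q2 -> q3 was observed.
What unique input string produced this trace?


Trace back each transition to find the symbol:
  q0 --[1]--> q2
  q2 --[0]--> q2
  q2 --[1]--> q3

"101"


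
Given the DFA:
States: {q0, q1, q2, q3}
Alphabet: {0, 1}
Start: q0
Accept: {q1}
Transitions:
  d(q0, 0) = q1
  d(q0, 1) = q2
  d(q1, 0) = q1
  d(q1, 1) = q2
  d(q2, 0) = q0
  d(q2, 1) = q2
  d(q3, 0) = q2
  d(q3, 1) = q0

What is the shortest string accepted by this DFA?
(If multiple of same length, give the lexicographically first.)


BFS by string length (lex-first path to each state shown):
  len 0: q0<-""
  len 1: q1<-"0", q2<-"1"
Found accept state at length 1.

"0"


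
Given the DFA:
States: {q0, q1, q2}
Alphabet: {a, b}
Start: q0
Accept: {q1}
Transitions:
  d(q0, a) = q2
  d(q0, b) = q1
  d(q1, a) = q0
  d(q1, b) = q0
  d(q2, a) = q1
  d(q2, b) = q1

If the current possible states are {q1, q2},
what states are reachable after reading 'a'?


Apply transition on 'a' from each current state:
  d(q1, a) = q0
  d(q2, a) = q1

{q0, q1}


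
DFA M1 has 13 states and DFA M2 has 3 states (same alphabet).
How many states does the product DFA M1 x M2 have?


Product construction pairs every M1 state with every M2 state.
13 * 3 = 39

39


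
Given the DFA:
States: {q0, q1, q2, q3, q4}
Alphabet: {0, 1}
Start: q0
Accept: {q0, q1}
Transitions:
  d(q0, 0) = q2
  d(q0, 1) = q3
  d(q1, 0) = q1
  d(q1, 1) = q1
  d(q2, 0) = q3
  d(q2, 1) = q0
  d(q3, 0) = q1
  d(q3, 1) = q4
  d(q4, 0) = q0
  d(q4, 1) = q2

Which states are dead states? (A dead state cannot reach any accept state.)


Forward reachability from each state:
  q0 -> reaches accept state q0 (live)
  q1 -> reaches accept state q1 (live)
  q2 -> reaches accept state q0 (live)
  q3 -> reaches accept state q0 (live)
  q4 -> reaches accept state q0 (live)

None (all states can reach an accept state)


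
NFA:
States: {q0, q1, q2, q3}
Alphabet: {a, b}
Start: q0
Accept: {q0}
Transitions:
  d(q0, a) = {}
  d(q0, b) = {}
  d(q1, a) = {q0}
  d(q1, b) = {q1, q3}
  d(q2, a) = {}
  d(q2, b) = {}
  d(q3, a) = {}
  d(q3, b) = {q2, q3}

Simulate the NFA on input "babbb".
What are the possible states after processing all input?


Start: {q0}
  --b--> {}
  --a--> {}
  --b--> {}
  --b--> {}
  --b--> {}

{} (empty set, no valid transitions)


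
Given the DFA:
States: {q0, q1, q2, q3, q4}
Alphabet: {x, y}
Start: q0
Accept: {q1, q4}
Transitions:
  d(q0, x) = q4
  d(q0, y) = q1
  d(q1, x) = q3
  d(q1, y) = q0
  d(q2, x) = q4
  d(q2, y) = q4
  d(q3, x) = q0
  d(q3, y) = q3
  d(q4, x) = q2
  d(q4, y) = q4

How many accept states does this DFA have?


Accept states listed: {q1, q4}
Counting: q1(1) q4(2)

2


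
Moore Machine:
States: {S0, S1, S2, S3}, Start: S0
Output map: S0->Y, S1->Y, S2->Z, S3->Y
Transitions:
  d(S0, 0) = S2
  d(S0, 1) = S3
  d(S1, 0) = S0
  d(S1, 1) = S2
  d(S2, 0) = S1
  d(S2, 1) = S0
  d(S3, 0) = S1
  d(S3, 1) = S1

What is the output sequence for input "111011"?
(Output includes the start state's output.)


Start: S0 (output Y)
  --1--> S3 (output Y)
  --1--> S1 (output Y)
  --1--> S2 (output Z)
  --0--> S1 (output Y)
  --1--> S2 (output Z)
  --1--> S0 (output Y)

"YYYZYZY"


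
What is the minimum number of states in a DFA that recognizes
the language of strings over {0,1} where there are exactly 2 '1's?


States: count = 0, 1, ..., 2 (that's 3 states), plus a dead state for count > 2.
Total: 3 + 1 = 4. Accept = count-2 state.

4


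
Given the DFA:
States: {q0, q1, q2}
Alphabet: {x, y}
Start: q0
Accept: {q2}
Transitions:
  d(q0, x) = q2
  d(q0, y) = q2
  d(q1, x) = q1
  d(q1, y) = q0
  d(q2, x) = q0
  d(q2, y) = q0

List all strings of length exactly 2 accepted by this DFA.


All strings of length 2: 4 total
Accepted: 0

None


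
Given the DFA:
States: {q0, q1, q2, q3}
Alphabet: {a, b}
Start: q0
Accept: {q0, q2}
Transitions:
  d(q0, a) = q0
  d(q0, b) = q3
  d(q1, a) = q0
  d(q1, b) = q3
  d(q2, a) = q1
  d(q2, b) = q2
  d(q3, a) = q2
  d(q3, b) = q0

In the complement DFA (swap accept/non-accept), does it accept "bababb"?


Trace: q0 -> q3 -> q2 -> q2 -> q1 -> q3 -> q0
Final: q0
Original accept: {q0, q2}
Complement: q0 is in original accept

No, complement rejects (original accepts)


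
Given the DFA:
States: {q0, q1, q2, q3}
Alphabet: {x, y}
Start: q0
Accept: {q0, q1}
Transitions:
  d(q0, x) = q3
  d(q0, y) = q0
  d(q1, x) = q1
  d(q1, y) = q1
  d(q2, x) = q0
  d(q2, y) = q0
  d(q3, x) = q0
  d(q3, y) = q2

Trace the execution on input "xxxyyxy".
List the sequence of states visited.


Input: xxxyyxy
d(q0, x) = q3
d(q3, x) = q0
d(q0, x) = q3
d(q3, y) = q2
d(q2, y) = q0
d(q0, x) = q3
d(q3, y) = q2


q0 -> q3 -> q0 -> q3 -> q2 -> q0 -> q3 -> q2


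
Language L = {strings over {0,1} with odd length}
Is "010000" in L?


length = 6; 6 mod 2 = 0

No, "010000" is not in L


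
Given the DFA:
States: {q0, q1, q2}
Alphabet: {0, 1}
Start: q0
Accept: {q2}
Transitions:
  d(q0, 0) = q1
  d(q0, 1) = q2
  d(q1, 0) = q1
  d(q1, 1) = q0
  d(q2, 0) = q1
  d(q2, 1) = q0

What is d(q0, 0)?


Looking up transition d(q0, 0)

q1


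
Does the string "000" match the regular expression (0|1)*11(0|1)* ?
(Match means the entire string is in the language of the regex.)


|string| = 3; first = '0'; last = '0'

No, "000" does not match (0|1)*11(0|1)*


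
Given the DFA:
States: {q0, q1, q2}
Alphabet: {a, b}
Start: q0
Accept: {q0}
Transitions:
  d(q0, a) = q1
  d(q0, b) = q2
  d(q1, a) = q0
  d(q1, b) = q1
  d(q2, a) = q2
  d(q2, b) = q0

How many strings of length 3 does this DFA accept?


Enumerating all length-3 strings:
  "aaa" -> q1 [reject]
  "aab" -> q2 [reject]
  "aba" -> q0 [accept]
  "abb" -> q1 [reject]
  "baa" -> q2 [reject]
  "bab" -> q0 [accept]
  "bba" -> q1 [reject]
  "bbb" -> q2 [reject]

2 out of 8


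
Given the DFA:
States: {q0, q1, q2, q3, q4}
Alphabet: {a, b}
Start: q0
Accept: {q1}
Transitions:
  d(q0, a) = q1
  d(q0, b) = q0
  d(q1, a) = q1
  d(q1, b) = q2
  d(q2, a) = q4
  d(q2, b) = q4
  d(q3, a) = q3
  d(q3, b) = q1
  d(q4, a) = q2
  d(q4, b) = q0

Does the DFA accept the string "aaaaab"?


Trace: q0 -> q1 -> q1 -> q1 -> q1 -> q1 -> q2
Final state: q2
Accept states: {q1}

No, rejected (final state q2 is not an accept state)


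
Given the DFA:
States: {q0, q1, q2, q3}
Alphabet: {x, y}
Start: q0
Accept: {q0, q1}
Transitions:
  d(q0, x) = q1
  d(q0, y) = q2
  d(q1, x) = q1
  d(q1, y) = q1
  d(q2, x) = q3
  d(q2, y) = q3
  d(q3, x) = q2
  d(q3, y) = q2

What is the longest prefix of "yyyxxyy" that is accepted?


Run the DFA, marking each prefix where the state is accepting:
  "" -> q0 [accept]
  "y" -> q2 [reject]
  "yy" -> q3 [reject]
  "yyy" -> q2 [reject]
  "yyyx" -> q3 [reject]
  "yyyxx" -> q2 [reject]
  "yyyxxy" -> q3 [reject]
  "yyyxxyy" -> q2 [reject]

""


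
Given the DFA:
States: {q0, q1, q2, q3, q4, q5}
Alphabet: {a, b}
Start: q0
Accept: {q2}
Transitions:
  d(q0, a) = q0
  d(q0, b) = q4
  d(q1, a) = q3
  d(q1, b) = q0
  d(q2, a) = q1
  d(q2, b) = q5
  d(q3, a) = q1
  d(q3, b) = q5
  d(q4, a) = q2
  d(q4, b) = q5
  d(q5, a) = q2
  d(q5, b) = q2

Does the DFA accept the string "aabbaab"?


Trace: q0 -> q0 -> q0 -> q4 -> q5 -> q2 -> q1 -> q0
Final state: q0
Accept states: {q2}

No, rejected (final state q0 is not an accept state)


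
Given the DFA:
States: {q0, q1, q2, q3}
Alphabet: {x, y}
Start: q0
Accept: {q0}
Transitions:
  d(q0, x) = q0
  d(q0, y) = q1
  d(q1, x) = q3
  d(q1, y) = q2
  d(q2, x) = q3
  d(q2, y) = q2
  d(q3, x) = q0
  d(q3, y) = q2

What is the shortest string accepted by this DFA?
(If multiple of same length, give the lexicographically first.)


BFS by string length (lex-first path to each state shown):
  len 0: q0<-""
Found accept state at length 0.

"" (empty string)


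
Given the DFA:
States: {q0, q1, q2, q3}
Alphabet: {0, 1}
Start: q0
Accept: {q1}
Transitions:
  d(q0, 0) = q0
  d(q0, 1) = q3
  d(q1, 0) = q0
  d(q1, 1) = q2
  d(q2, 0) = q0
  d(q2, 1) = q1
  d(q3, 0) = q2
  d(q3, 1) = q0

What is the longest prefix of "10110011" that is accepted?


Run the DFA, marking each prefix where the state is accepting:
  "" -> q0 [reject]
  "1" -> q3 [reject]
  "10" -> q2 [reject]
  "101" -> q1 [accept]
  "1011" -> q2 [reject]
  "10110" -> q0 [reject]
  "101100" -> q0 [reject]
  "1011001" -> q3 [reject]
  "10110011" -> q0 [reject]

"101"


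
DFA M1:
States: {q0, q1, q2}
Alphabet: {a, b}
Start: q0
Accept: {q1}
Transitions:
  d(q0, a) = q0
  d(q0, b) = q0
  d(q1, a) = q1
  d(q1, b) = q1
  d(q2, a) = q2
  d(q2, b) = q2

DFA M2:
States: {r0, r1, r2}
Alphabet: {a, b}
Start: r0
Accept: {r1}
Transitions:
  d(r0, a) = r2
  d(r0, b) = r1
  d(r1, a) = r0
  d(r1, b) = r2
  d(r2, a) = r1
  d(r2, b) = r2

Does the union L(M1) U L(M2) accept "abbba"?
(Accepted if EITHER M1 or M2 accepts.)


M1: final=q0 accepted=False
M2: final=r1 accepted=True

Yes, union accepts


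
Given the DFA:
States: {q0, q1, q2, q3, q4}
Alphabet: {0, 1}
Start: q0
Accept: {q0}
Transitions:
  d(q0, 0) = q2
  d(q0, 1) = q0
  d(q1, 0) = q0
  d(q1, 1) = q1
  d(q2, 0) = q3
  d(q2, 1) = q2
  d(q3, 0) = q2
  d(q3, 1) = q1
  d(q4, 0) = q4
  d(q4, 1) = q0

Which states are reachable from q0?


BFS from q0:
  layer 0: {q0}
  layer 1: {q2}
  layer 2: {q3}
  layer 3: {q1}

{q0, q1, q2, q3}


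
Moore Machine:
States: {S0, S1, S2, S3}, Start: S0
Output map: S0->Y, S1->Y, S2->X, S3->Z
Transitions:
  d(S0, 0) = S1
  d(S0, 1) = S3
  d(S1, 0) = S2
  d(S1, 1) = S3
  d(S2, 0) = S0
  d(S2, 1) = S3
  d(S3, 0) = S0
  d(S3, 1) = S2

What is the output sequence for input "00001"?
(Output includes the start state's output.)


Start: S0 (output Y)
  --0--> S1 (output Y)
  --0--> S2 (output X)
  --0--> S0 (output Y)
  --0--> S1 (output Y)
  --1--> S3 (output Z)

"YYXYYZ"


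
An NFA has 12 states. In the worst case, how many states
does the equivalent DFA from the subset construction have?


Subset construction: one DFA state per subset of NFA states.
2^12 = 4096

4096


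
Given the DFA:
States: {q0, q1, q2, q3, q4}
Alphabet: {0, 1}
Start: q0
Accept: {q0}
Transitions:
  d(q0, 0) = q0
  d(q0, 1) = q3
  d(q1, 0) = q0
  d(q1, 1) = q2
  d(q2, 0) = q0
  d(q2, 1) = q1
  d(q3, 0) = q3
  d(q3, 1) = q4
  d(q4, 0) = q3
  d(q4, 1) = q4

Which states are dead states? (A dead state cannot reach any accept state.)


Forward reachability from each state:
  q0 -> reaches accept state q0 (live)
  q1 -> reaches accept state q0 (live)
  q2 -> reaches accept state q0 (live)
  q3 -> reaches {q3, q4}, no accept state (dead)
  q4 -> reaches {q3, q4}, no accept state (dead)

{q3, q4}


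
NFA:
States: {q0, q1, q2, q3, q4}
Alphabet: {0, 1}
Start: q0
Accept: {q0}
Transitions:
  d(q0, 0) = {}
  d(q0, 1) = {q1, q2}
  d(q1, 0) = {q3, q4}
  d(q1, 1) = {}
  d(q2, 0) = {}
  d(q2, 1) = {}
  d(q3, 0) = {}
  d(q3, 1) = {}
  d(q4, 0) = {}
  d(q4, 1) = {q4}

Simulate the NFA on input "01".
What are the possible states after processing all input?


Start: {q0}
  --0--> {}
  --1--> {}

{} (empty set, no valid transitions)


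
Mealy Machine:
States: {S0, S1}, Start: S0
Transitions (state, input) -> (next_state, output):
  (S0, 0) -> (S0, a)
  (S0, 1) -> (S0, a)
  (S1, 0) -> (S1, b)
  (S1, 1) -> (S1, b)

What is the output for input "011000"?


Step-by-step:
  (S0, 0) -> (S0, a)
  (S0, 1) -> (S0, a)
  (S0, 1) -> (S0, a)
  (S0, 0) -> (S0, a)
  (S0, 0) -> (S0, a)
  (S0, 0) -> (S0, a)

"aaaaaa"


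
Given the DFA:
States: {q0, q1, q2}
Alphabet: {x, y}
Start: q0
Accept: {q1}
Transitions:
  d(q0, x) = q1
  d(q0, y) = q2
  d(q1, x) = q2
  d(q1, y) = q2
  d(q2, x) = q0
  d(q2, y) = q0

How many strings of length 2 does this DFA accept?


Enumerating all length-2 strings:
  "xx" -> q2 [reject]
  "xy" -> q2 [reject]
  "yx" -> q0 [reject]
  "yy" -> q0 [reject]

0 out of 4


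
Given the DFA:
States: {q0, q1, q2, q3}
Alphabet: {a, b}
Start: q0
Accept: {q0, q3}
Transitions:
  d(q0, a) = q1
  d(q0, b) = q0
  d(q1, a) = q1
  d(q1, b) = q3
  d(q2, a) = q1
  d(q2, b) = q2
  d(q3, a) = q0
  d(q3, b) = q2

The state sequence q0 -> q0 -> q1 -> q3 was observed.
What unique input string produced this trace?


Trace back each transition to find the symbol:
  q0 --[b]--> q0
  q0 --[a]--> q1
  q1 --[b]--> q3

"bab"


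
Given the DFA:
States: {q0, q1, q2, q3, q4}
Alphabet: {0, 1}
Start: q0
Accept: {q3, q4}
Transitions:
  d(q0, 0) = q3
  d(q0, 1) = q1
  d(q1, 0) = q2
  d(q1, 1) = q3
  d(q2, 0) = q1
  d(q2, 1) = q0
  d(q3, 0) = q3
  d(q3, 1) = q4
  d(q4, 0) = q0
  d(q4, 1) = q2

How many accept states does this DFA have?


Accept states listed: {q3, q4}
Counting: q3(1) q4(2)

2


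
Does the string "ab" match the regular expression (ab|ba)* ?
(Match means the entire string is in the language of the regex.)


|string| = 2; first = 'a'; last = 'b'

Yes, "ab" matches (ab|ba)*


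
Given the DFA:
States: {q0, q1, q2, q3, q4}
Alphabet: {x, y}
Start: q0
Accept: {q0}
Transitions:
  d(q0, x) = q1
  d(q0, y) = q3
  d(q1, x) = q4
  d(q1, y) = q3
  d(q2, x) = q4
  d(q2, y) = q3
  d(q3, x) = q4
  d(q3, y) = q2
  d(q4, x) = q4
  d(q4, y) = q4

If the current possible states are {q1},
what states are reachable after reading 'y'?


Apply transition on 'y' from each current state:
  d(q1, y) = q3

{q3}


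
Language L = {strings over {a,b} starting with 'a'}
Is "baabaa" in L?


first symbol = 'b'

No, "baabaa" is not in L


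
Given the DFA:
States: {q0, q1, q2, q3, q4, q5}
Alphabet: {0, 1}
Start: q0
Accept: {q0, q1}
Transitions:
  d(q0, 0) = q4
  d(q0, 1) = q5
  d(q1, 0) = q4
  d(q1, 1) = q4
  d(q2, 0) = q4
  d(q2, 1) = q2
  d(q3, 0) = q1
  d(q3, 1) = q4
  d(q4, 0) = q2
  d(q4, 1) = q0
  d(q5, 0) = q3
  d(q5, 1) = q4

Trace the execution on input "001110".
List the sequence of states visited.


Input: 001110
d(q0, 0) = q4
d(q4, 0) = q2
d(q2, 1) = q2
d(q2, 1) = q2
d(q2, 1) = q2
d(q2, 0) = q4


q0 -> q4 -> q2 -> q2 -> q2 -> q2 -> q4


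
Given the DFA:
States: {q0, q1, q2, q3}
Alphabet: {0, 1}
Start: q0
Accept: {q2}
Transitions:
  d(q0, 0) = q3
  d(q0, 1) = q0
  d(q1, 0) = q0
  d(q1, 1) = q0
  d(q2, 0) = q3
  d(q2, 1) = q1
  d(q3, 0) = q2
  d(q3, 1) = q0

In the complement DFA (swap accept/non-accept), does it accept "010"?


Trace: q0 -> q3 -> q0 -> q3
Final: q3
Original accept: {q2}
Complement: q3 is not in original accept

Yes, complement accepts (original rejects)


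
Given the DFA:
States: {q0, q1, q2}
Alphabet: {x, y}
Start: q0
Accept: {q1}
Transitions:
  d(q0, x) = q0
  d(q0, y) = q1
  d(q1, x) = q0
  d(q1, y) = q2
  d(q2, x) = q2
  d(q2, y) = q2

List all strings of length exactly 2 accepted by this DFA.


All strings of length 2: 4 total
Accepted: 1

"xy"


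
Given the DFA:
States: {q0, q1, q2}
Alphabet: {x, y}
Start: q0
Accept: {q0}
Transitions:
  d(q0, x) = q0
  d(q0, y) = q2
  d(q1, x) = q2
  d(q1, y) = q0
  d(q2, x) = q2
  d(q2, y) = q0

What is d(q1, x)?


Looking up transition d(q1, x)

q2


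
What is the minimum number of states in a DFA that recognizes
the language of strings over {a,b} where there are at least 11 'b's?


States: count = 0, 1, ..., 10, and a final '>= 11' state.
Total: 11 + 1 = 12. Accept = '>= 11' state.

12


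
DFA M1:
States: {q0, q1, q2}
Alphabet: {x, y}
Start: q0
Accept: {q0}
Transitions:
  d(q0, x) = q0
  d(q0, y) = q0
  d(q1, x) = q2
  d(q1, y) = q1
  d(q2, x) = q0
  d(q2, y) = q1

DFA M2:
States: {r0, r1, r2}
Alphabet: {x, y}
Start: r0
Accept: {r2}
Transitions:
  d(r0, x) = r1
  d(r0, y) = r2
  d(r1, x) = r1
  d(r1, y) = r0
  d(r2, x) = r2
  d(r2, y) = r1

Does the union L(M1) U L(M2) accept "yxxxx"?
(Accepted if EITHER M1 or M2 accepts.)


M1: final=q0 accepted=True
M2: final=r2 accepted=True

Yes, union accepts


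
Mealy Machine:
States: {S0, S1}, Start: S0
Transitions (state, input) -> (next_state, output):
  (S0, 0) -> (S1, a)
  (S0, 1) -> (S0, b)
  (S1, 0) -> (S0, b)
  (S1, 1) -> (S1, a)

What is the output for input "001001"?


Step-by-step:
  (S0, 0) -> (S1, a)
  (S1, 0) -> (S0, b)
  (S0, 1) -> (S0, b)
  (S0, 0) -> (S1, a)
  (S1, 0) -> (S0, b)
  (S0, 1) -> (S0, b)

"abbabb"


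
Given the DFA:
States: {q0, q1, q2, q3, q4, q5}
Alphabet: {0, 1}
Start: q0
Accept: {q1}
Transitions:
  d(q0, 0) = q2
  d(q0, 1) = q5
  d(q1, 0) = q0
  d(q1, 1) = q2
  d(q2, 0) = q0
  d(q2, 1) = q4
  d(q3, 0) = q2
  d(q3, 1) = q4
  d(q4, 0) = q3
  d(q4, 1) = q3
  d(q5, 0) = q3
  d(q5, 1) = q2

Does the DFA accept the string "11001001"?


Trace: q0 -> q5 -> q2 -> q0 -> q2 -> q4 -> q3 -> q2 -> q4
Final state: q4
Accept states: {q1}

No, rejected (final state q4 is not an accept state)


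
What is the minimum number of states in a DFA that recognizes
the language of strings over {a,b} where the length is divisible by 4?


States track (length) mod 4.
Need 4 states: one per remainder 0..3; accept = remainder 0.

4


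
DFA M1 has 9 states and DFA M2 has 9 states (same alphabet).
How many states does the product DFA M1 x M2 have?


Product construction pairs every M1 state with every M2 state.
9 * 9 = 81

81


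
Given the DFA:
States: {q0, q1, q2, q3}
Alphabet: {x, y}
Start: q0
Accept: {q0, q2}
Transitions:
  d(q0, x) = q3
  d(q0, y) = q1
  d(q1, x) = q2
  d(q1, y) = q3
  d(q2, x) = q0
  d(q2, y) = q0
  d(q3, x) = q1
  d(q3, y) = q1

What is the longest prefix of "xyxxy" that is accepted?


Run the DFA, marking each prefix where the state is accepting:
  "" -> q0 [accept]
  "x" -> q3 [reject]
  "xy" -> q1 [reject]
  "xyx" -> q2 [accept]
  "xyxx" -> q0 [accept]
  "xyxxy" -> q1 [reject]

"xyxx"


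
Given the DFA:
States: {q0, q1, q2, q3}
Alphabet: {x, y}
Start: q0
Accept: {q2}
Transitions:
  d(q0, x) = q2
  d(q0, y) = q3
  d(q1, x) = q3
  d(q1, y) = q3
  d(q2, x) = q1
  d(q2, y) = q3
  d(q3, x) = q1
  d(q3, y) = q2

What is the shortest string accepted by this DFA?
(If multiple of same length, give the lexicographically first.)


BFS by string length (lex-first path to each state shown):
  len 0: q0<-""
  len 1: q2<-"x", q3<-"y"
Found accept state at length 1.

"x"


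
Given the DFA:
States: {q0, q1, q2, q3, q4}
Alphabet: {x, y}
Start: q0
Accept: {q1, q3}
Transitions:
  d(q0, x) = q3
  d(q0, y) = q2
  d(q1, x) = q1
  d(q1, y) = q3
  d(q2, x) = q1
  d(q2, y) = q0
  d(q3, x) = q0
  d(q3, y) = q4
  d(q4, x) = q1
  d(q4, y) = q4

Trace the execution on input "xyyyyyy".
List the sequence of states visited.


Input: xyyyyyy
d(q0, x) = q3
d(q3, y) = q4
d(q4, y) = q4
d(q4, y) = q4
d(q4, y) = q4
d(q4, y) = q4
d(q4, y) = q4


q0 -> q3 -> q4 -> q4 -> q4 -> q4 -> q4 -> q4


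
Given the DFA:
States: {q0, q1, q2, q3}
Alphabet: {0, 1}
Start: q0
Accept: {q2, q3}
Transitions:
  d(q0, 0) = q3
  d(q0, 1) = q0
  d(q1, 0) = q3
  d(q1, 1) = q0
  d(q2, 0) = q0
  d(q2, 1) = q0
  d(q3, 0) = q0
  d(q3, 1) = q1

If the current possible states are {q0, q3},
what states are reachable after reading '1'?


Apply transition on '1' from each current state:
  d(q0, 1) = q0
  d(q3, 1) = q1

{q0, q1}


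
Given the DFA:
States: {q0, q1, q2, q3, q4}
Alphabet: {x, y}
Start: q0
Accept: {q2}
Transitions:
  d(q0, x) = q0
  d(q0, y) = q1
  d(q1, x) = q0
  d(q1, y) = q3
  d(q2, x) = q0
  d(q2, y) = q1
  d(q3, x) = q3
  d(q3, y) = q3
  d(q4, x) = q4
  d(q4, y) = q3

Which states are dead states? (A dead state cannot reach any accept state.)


Forward reachability from each state:
  q0 -> reaches {q0, q1, q3}, no accept state (dead)
  q1 -> reaches {q0, q1, q3}, no accept state (dead)
  q2 -> reaches accept state q2 (live)
  q3 -> reaches {q3}, no accept state (dead)
  q4 -> reaches {q3, q4}, no accept state (dead)

{q0, q1, q3, q4}


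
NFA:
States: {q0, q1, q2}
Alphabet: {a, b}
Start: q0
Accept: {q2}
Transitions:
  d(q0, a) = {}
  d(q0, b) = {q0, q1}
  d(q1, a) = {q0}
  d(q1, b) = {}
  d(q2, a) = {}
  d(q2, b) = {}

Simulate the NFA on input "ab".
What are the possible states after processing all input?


Start: {q0}
  --a--> {}
  --b--> {}

{} (empty set, no valid transitions)


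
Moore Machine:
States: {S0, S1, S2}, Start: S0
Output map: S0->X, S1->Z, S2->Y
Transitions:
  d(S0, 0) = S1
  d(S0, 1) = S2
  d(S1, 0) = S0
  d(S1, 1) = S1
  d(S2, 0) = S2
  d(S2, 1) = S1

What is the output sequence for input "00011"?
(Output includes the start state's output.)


Start: S0 (output X)
  --0--> S1 (output Z)
  --0--> S0 (output X)
  --0--> S1 (output Z)
  --1--> S1 (output Z)
  --1--> S1 (output Z)

"XZXZZZ"


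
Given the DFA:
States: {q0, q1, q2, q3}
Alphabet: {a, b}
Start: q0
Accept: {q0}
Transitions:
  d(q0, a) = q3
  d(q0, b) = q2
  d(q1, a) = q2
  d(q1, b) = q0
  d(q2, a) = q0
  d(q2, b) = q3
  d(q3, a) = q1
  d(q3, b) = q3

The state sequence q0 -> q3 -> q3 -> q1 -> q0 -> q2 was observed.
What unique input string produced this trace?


Trace back each transition to find the symbol:
  q0 --[a]--> q3
  q3 --[b]--> q3
  q3 --[a]--> q1
  q1 --[b]--> q0
  q0 --[b]--> q2

"ababb"


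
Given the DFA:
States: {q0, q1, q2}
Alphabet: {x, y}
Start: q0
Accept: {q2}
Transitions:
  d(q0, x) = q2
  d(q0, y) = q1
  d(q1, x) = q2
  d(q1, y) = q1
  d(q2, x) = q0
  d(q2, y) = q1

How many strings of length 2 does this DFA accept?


Enumerating all length-2 strings:
  "xx" -> q0 [reject]
  "xy" -> q1 [reject]
  "yx" -> q2 [accept]
  "yy" -> q1 [reject]

1 out of 4


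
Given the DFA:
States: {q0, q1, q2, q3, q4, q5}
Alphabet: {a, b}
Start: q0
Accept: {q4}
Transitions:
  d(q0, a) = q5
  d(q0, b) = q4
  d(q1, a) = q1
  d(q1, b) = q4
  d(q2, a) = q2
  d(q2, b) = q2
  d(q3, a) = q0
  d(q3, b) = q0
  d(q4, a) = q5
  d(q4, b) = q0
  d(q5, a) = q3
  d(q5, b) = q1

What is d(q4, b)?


Looking up transition d(q4, b)

q0


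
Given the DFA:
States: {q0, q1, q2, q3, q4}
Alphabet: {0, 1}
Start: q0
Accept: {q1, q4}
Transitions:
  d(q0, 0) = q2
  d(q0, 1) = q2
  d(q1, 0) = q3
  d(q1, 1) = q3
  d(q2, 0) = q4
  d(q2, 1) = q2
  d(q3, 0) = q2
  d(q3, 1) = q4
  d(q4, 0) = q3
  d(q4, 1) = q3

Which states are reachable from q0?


BFS from q0:
  layer 0: {q0}
  layer 1: {q2}
  layer 2: {q4}
  layer 3: {q3}

{q0, q2, q3, q4}


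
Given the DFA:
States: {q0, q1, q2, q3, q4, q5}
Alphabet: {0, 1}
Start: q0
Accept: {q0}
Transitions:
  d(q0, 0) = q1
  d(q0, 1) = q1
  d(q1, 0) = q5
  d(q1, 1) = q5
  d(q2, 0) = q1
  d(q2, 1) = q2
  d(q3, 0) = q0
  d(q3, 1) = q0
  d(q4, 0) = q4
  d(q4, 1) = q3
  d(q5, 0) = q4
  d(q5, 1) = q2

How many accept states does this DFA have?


Accept states listed: {q0}
Counting: q0(1)

1


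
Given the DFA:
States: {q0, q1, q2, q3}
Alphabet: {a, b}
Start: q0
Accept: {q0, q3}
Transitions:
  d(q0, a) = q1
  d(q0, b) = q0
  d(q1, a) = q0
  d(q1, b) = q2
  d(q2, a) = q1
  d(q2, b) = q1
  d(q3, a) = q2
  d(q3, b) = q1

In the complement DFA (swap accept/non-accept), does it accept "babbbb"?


Trace: q0 -> q0 -> q1 -> q2 -> q1 -> q2 -> q1
Final: q1
Original accept: {q0, q3}
Complement: q1 is not in original accept

Yes, complement accepts (original rejects)


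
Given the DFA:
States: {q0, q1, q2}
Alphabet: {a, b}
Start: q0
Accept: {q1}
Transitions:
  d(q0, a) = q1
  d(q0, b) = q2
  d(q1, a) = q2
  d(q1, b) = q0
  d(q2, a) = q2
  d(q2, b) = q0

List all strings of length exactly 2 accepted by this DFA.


All strings of length 2: 4 total
Accepted: 0

None


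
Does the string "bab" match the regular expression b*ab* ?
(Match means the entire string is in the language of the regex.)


|string| = 3; first = 'b'; last = 'b'

Yes, "bab" matches b*ab*


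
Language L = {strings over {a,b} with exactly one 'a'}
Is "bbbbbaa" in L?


count('a') = 2

No, "bbbbbaa" is not in L


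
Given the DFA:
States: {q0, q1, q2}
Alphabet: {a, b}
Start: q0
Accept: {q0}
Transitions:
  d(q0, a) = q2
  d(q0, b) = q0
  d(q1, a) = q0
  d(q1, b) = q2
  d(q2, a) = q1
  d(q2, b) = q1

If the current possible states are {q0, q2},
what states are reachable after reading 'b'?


Apply transition on 'b' from each current state:
  d(q0, b) = q0
  d(q2, b) = q1

{q0, q1}


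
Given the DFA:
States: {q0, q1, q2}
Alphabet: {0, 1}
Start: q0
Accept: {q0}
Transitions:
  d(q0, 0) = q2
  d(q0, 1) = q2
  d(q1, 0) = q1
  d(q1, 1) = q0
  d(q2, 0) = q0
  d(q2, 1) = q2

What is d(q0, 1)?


Looking up transition d(q0, 1)

q2


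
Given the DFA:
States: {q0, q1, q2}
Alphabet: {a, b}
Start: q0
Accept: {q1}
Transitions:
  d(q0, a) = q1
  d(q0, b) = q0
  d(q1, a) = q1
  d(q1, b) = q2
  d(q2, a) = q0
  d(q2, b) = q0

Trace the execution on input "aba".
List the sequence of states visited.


Input: aba
d(q0, a) = q1
d(q1, b) = q2
d(q2, a) = q0


q0 -> q1 -> q2 -> q0


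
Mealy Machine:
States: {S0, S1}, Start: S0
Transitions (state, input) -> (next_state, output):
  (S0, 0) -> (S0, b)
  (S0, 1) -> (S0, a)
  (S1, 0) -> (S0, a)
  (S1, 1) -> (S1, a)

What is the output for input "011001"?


Step-by-step:
  (S0, 0) -> (S0, b)
  (S0, 1) -> (S0, a)
  (S0, 1) -> (S0, a)
  (S0, 0) -> (S0, b)
  (S0, 0) -> (S0, b)
  (S0, 1) -> (S0, a)

"baabba"


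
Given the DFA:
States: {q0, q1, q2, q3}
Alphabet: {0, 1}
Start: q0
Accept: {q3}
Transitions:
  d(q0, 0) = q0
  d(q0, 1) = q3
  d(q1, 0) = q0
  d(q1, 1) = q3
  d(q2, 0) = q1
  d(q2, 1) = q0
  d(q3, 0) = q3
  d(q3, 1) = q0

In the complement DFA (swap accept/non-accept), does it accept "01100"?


Trace: q0 -> q0 -> q3 -> q0 -> q0 -> q0
Final: q0
Original accept: {q3}
Complement: q0 is not in original accept

Yes, complement accepts (original rejects)


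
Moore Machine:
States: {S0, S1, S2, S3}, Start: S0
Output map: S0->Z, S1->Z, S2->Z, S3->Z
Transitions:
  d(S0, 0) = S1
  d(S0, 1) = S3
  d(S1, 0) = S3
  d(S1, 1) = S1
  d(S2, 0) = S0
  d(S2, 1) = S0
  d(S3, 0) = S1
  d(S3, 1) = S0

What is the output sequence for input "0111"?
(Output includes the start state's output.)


Start: S0 (output Z)
  --0--> S1 (output Z)
  --1--> S1 (output Z)
  --1--> S1 (output Z)
  --1--> S1 (output Z)

"ZZZZZ"


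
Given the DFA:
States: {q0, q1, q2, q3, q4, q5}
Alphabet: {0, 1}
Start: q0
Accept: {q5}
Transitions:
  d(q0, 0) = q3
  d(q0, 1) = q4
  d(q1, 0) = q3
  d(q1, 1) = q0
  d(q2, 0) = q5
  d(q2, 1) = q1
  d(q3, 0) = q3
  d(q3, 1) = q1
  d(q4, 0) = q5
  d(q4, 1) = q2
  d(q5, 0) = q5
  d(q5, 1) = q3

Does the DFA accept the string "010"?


Trace: q0 -> q3 -> q1 -> q3
Final state: q3
Accept states: {q5}

No, rejected (final state q3 is not an accept state)


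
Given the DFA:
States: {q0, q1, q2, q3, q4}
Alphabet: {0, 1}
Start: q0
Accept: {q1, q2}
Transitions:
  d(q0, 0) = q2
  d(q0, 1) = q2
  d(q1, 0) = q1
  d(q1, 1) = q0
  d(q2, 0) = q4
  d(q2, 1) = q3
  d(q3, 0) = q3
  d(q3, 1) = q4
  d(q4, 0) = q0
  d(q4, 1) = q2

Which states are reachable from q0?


BFS from q0:
  layer 0: {q0}
  layer 1: {q2}
  layer 2: {q3, q4}

{q0, q2, q3, q4}


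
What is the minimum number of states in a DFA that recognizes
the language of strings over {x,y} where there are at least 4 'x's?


States: count = 0, 1, ..., 3, and a final '>= 4' state.
Total: 4 + 1 = 5. Accept = '>= 4' state.

5


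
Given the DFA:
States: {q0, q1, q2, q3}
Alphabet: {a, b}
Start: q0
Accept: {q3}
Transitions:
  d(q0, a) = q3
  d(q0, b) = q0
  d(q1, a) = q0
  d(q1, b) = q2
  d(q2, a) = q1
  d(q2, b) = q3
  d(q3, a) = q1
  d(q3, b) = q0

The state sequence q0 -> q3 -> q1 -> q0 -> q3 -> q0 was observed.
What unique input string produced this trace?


Trace back each transition to find the symbol:
  q0 --[a]--> q3
  q3 --[a]--> q1
  q1 --[a]--> q0
  q0 --[a]--> q3
  q3 --[b]--> q0

"aaaab"


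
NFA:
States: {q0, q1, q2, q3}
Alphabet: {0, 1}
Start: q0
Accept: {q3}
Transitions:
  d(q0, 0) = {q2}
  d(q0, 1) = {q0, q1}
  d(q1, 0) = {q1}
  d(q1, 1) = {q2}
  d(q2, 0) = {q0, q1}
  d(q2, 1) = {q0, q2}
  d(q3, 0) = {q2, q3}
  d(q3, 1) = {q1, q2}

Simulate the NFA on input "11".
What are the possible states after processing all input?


Start: {q0}
  --1--> {q0, q1}
  --1--> {q0, q1, q2}

{q0, q1, q2}


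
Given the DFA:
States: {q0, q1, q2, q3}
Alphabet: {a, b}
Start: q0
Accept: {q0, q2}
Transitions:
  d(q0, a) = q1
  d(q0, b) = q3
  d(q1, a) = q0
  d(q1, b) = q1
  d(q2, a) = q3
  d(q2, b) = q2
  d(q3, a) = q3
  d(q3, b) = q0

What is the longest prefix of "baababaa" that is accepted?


Run the DFA, marking each prefix where the state is accepting:
  "" -> q0 [accept]
  "b" -> q3 [reject]
  "ba" -> q3 [reject]
  "baa" -> q3 [reject]
  "baab" -> q0 [accept]
  "baaba" -> q1 [reject]
  "baabab" -> q1 [reject]
  "baababa" -> q0 [accept]
  "baababaa" -> q1 [reject]

"baababa"


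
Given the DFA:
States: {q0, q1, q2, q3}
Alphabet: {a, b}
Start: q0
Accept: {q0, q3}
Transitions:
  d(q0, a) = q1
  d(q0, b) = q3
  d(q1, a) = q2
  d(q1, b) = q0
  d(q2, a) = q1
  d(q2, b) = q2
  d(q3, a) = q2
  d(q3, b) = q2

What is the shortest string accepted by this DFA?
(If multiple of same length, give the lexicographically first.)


BFS by string length (lex-first path to each state shown):
  len 0: q0<-""
Found accept state at length 0.

"" (empty string)


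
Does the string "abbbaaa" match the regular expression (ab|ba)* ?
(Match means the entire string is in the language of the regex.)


|string| = 7; first = 'a'; last = 'a'

No, "abbbaaa" does not match (ab|ba)*


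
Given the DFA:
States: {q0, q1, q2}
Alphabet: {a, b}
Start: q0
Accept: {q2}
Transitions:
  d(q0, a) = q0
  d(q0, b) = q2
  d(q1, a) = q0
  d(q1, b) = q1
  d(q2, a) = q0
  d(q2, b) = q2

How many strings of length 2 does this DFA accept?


Enumerating all length-2 strings:
  "aa" -> q0 [reject]
  "ab" -> q2 [accept]
  "ba" -> q0 [reject]
  "bb" -> q2 [accept]

2 out of 4


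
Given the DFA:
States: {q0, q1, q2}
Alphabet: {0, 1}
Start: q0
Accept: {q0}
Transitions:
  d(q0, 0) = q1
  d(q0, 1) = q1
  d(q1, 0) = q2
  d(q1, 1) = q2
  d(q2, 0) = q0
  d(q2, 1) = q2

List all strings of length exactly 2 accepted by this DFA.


All strings of length 2: 4 total
Accepted: 0

None


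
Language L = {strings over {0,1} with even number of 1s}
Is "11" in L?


count('1') = 2; 2 mod 2 = 0

Yes, "11" is in L


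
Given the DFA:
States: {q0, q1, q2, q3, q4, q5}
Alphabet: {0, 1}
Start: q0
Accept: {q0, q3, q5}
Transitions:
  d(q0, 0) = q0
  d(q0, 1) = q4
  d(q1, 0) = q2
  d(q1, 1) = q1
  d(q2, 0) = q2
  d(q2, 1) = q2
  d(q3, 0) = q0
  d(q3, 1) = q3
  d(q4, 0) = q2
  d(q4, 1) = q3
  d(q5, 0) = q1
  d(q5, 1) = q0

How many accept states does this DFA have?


Accept states listed: {q0, q3, q5}
Counting: q0(1) q3(2) q5(3)

3
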